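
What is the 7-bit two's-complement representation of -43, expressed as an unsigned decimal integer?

43 in 7 bits: 0101011
Invert: 1010100
Add 1:  1010101 = 85
(Check: 2^7 - 43 = 128 - 43 = 85.)

85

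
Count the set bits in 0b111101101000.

7

n = 111101101000
Count the 1s: 1 + 1 + 1 + 1 + 1 + 1 + 1 = 7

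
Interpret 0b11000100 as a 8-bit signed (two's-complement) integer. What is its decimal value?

pattern = 11000100 (MSB is 1 ⇒ negative)
Invert: 00111011, add 1 → 00111100 = 60, so the value is -60.
(Equivalently: 196 - 2^8 = 196 - 256 = -60.)

-60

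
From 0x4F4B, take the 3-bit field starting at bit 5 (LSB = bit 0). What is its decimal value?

2

v = 100111101001011
Shift right by 5: 1001111010
Mask low 3 bits: 010 = 2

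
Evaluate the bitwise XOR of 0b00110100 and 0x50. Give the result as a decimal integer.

100

a = 0110100
0x50 = 1010000
XOR → 1100100 = 100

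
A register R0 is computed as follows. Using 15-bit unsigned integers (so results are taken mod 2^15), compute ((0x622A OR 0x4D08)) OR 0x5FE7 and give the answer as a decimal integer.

32751

0x622A = 110001000101010
0x4D08 = 100110100001000
→ OR → 110111100101010 = 28458
0x5FE7 = 101111111100111
→ OR → 111111111101111 = 32751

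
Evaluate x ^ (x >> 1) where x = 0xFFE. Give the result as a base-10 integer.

x = 111111111110 = 4094
x>>1 = 011111111111
XOR  = 100000000001 = 2049
(x ^ (x >> 1) gives the standard binary-reflected Gray code of x.)

2049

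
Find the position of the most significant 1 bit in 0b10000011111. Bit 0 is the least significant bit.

10

0b10000011111 = 10000011111
The topmost 1 is at position 10 (since 2^10 = 1024 ≤ 1055 < 2048).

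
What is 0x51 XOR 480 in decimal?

433

0x51 = 001010001
480 = 111100000
XOR → 110110001 = 433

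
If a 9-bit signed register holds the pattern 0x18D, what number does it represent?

-115

pattern = 110001101 (MSB is 1 ⇒ negative)
Invert: 001110010, add 1 → 001110011 = 115, so the value is -115.
(Equivalently: 397 - 2^9 = 397 - 512 = -115.)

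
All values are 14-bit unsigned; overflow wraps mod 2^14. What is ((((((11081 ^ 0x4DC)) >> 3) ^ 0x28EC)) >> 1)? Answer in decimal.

5775

11081 = 10101101001001
0x4DC = 00010011011100
→ ^ → 10111110010101 = 12181
→ >> 3 → 00010111110010 = 1522
0x28EC = 10100011101100
→ ^ → 10110100011110 = 11550
→ >> 1 → 01011010001111 = 5775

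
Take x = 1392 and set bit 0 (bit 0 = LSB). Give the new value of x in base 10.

1393

x = 010101110000
bit 0 is currently 0; set it via x | (1 << 0) = x | 1
→ 010101110001 = 1393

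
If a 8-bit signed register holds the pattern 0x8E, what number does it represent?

-114

pattern = 10001110 (MSB is 1 ⇒ negative)
Invert: 01110001, add 1 → 01110010 = 114, so the value is -114.
(Equivalently: 142 - 2^8 = 142 - 256 = -114.)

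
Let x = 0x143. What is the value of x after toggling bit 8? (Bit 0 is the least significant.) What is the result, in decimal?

67

x = 101000011
bit 8 is currently 1; toggle it via x ^ (1 << 8) = x ^ 256
→ 001000011 = 67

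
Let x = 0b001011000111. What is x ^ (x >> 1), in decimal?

932

x = 1011000111 = 711
x>>1 = 0101100011
XOR  = 1110100100 = 932
(x ^ (x >> 1) gives the standard binary-reflected Gray code of x.)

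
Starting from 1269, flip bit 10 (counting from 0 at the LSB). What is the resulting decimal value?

x = 10011110101
bit 10 is currently 1; toggle it via x ^ (1 << 10) = x ^ 1024
→ 00011110101 = 245

245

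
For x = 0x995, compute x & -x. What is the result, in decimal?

x = 100110010101 = 2453
-x (two's complement) = …011001101011
AND   = 000000000001 = 1
(x & -x isolates the lowest set bit of x.)

1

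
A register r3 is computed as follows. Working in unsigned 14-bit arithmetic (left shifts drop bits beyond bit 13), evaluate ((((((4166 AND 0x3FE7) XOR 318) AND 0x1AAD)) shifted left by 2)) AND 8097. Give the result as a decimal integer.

4166 = 01000001000110
0x3FE7 = 11111111100111
→ AND → 01000001000110 = 4166
318 = 00000100111110
→ XOR → 01000101111000 = 4472
0x1AAD = 01101010101101
→ AND → 01000000101000 = 4136
→ shifted left by 2 (mod 2^14) → 00000010100000 = 160
8097 = 01111110100001
→ AND → 00000010100000 = 160

160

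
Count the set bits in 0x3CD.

0x3CD = 1111001101
Count the 1s: 1 + 1 + 1 + 1 + 1 + 1 + 1 = 7

7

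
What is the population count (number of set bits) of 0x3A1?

0x3A1 = 1110100001
Count the 1s: 1 + 1 + 1 + 1 + 1 = 5

5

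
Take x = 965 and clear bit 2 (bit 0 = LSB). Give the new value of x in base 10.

x = 0001111000101
bit 2 is currently 1; clear it via x & ~(1 << 2) = x & ~4
→ 0001111000001 = 961

961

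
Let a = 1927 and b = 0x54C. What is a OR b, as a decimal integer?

1927 = 11110000111
0x54C = 10101001100
 OR → 11111001111 = 1999

1999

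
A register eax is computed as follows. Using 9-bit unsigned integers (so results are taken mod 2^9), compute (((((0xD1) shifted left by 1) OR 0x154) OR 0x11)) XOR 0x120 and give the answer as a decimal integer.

0xD1 = 011010001
→ shifted left by 1 (mod 2^9) → 110100010 = 418
0x154 = 101010100
→ OR → 111110110 = 502
0x11 = 000010001
→ OR → 111110111 = 503
0x120 = 100100000
→ XOR → 011010111 = 215

215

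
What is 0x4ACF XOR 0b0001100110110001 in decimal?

0x4ACF = 100101011001111
b = 001100110110001
XOR → 101001101111110 = 21374

21374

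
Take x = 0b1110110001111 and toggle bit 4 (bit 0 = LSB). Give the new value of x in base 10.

7583

x = 1110110001111
bit 4 is currently 0; toggle it via x ^ (1 << 4) = x ^ 16
→ 1110110011111 = 7583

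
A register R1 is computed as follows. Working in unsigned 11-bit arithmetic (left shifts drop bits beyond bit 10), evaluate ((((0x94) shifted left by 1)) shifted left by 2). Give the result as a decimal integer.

1184

0x94 = 00010010100
→ shifted left by 1 (mod 2^11) → 00100101000 = 296
→ shifted left by 2 (mod 2^11) → 10010100000 = 1184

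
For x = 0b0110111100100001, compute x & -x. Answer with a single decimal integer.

1

x = 110111100100001 = 28449
-x (two's complement) = …001000011011111
AND   = 000000000000001 = 1
(x & -x isolates the lowest set bit of x.)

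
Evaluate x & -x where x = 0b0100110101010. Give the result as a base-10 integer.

2

x = 100110101010 = 2474
-x (two's complement) = …011001010110
AND   = 000000000010 = 2
(x & -x isolates the lowest set bit of x.)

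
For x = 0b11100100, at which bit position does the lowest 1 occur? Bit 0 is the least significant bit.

2

0b11100100 = 11100100
Trailing zeros: 2, so the lowest set bit is bit 2 (value 4).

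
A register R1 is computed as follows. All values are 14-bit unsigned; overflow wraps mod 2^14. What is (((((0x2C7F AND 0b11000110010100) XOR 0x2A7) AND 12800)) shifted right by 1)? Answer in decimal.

0x2C7F = 10110001111111
0b11000110010100 = 11000110010100
→ AND → 10000000010100 = 8212
0x2A7 = 00001010100111
→ XOR → 10001010110011 = 8883
12800 = 11001000000000
→ AND → 10001000000000 = 8704
→ shifted right by 1 → 01000100000000 = 4352

4352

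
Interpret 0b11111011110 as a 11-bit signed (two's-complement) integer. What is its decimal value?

-34

pattern = 11111011110 (MSB is 1 ⇒ negative)
Invert: 00000100001, add 1 → 00000100010 = 34, so the value is -34.
(Equivalently: 2014 - 2^11 = 2014 - 2048 = -34.)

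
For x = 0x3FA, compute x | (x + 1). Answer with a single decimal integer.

1019

x = 1111111010 = 1018
x + 1 = 1111111011
OR    = 1111111011 = 1019
(x | (x + 1) sets the lowest cleared bit.)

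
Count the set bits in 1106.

4

1106 = 10001010010
Count the 1s: 1 + 1 + 1 + 1 = 4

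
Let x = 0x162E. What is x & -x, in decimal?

2

x = 1011000101110 = 5678
-x (two's complement) = …0100111010010
AND   = 0000000000010 = 2
(x & -x isolates the lowest set bit of x.)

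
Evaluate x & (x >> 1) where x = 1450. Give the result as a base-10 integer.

128

x = 10110101010 = 1450
x>>1 = 01011010101
AND  = 00010000000 = 128
(x & (x >> 1) has a 1 wherever x has two consecutive 1 bits.)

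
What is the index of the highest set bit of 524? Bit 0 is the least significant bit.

9

524 = 1000001100
The topmost 1 is at position 9 (since 2^9 = 512 ≤ 524 < 1024).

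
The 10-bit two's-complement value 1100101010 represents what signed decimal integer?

-214

pattern = 1100101010 (MSB is 1 ⇒ negative)
Invert: 0011010101, add 1 → 0011010110 = 214, so the value is -214.
(Equivalently: 810 - 2^10 = 810 - 1024 = -214.)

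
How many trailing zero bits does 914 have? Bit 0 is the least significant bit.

914 = 1110010010
Trailing zeros: 1, so the lowest set bit is bit 1 (value 2).

1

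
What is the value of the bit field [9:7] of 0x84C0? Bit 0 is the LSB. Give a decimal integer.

v = 1000010011000000
Shift right by 7: 100001001
Mask low 3 bits: 001 = 1

1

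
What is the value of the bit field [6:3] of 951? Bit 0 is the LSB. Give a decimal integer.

6

v = 01110110111
Shift right by 3: 01110110
Mask low 4 bits: 0110 = 6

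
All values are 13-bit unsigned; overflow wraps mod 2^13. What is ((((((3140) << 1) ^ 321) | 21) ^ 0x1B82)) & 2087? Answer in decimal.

3140 = 0110001000100
→ << 1 (mod 2^13) → 1100010001000 = 6280
321 = 0000101000001
→ ^ → 1100111001001 = 6601
21 = 0000000010101
→ | → 1100111011101 = 6621
0x1B82 = 1101110000010
→ ^ → 0001001011111 = 607
2087 = 0100000100111
→ & → 0000000000111 = 7

7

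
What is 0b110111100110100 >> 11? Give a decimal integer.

13

x = 110111100110100
shift right by 11 → 000000000001101 = 13
(equivalently, floor(28468 / 2048))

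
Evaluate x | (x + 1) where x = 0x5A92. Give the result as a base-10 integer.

23187

x = 101101010010010 = 23186
x + 1 = 101101010010011
OR    = 101101010010011 = 23187
(x | (x + 1) sets the lowest cleared bit.)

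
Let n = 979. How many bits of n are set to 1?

7

979 = 1111010011
Count the 1s: 1 + 1 + 1 + 1 + 1 + 1 + 1 = 7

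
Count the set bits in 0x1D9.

0x1D9 = 111011001
Count the 1s: 1 + 1 + 1 + 1 + 1 + 1 = 6

6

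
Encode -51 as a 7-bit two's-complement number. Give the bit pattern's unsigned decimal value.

51 in 7 bits: 0110011
Invert: 1001100
Add 1:  1001101 = 77
(Check: 2^7 - 51 = 128 - 51 = 77.)

77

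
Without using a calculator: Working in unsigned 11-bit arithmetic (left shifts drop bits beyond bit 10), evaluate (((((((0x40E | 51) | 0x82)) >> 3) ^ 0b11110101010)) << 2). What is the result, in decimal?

1268

0x40E = 10000001110
51 = 00000110011
→ | → 10000111111 = 1087
0x82 = 00010000010
→ | → 10010111111 = 1215
→ >> 3 → 00010010111 = 151
0b11110101010 = 11110101010
→ ^ → 11100111101 = 1853
→ << 2 (mod 2^11) → 10011110100 = 1268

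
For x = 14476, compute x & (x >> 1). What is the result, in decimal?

x = 11100010001100 = 14476
x>>1 = 01110001000110
AND  = 01100000000100 = 6148
(x & (x >> 1) has a 1 wherever x has two consecutive 1 bits.)

6148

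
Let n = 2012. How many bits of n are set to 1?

8

2012 = 11111011100
Count the 1s: 1 + 1 + 1 + 1 + 1 + 1 + 1 + 1 = 8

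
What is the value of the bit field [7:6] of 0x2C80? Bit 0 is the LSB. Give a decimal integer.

2

v = 0010110010000000
Shift right by 6: 0010110010
Mask low 2 bits: 10 = 2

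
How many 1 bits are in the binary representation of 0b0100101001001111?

8

n = 100101001001111
Count the 1s: 1 + 1 + 1 + 1 + 1 + 1 + 1 + 1 = 8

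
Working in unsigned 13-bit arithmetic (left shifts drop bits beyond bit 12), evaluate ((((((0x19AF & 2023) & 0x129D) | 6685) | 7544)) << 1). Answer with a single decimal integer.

8186

0x19AF = 1100110101111
2023 = 0011111100111
→ & → 0000110100111 = 423
0x129D = 1001010011101
→ & → 0000010000101 = 133
6685 = 1101000011101
→ | → 1101010011101 = 6813
7544 = 1110101111000
→ | → 1111111111101 = 8189
→ << 1 (mod 2^13) → 1111111111010 = 8186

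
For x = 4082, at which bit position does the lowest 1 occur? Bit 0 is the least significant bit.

4082 = 111111110010
Trailing zeros: 1, so the lowest set bit is bit 1 (value 2).

1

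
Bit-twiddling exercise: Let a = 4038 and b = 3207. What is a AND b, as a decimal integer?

3206

4038 = 111111000110
3207 = 110010000111
AND → 110010000110 = 3206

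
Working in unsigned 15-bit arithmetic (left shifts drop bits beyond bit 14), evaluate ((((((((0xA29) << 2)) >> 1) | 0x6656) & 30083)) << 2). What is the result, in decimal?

20488

0xA29 = 000101000101001
→ << 2 (mod 2^15) → 010100010100100 = 10404
→ >> 1 → 001010001010010 = 5202
0x6656 = 110011001010110
→ | → 111011001010110 = 30294
30083 = 111010110000011
→ & → 111010000000010 = 29698
→ << 2 (mod 2^15) → 101000000001000 = 20488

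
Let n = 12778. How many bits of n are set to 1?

8

12778 = 11000111101010
Count the 1s: 1 + 1 + 1 + 1 + 1 + 1 + 1 + 1 = 8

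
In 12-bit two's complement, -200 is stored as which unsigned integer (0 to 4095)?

200 in 12 bits: 000011001000
Invert: 111100110111
Add 1:  111100111000 = 3896
(Check: 2^12 - 200 = 4096 - 200 = 3896.)

3896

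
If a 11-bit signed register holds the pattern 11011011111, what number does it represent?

pattern = 11011011111 (MSB is 1 ⇒ negative)
Invert: 00100100000, add 1 → 00100100001 = 289, so the value is -289.
(Equivalently: 1759 - 2^11 = 1759 - 2048 = -289.)

-289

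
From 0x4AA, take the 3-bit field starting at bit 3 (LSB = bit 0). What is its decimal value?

v = 10010101010
Shift right by 3: 10010101
Mask low 3 bits: 101 = 5

5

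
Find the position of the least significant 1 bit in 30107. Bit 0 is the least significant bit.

30107 = 111010110011011
Trailing zeros: 0, so the lowest set bit is bit 0 (value 1).

0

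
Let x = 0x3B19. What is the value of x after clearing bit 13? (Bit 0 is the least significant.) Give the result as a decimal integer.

x = 11101100011001
bit 13 is currently 1; clear it via x & ~(1 << 13) = x & ~8192
→ 01101100011001 = 6937

6937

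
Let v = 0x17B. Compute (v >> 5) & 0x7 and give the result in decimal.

v = 101111011
Shift right by 5: 1011
Mask low 3 bits: 011 = 3

3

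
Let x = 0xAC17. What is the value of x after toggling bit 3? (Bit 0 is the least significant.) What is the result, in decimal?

x = 1010110000010111
bit 3 is currently 0; toggle it via x ^ (1 << 3) = x ^ 8
→ 1010110000011111 = 44063

44063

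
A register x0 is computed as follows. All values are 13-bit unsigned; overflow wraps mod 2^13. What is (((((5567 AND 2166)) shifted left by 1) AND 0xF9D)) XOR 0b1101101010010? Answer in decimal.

7006

5567 = 1010110111111
2166 = 0100001110110
→ AND → 0000000110110 = 54
→ shifted left by 1 (mod 2^13) → 0000001101100 = 108
0xF9D = 0111110011101
→ AND → 0000000001100 = 12
0b1101101010010 = 1101101010010
→ XOR → 1101101011110 = 7006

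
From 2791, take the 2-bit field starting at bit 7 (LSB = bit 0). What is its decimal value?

1

v = 101011100111
Shift right by 7: 10101
Mask low 2 bits: 01 = 1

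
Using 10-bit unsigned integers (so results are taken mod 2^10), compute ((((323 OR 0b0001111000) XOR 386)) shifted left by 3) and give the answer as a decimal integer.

323 = 0101000011
0b0001111000 = 0001111000
→ OR → 0101111011 = 379
386 = 0110000010
→ XOR → 0011111001 = 249
→ shifted left by 3 (mod 2^10) → 1111001000 = 968

968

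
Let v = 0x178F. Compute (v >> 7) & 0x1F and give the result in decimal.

v = 1011110001111
Shift right by 7: 101111
Mask low 5 bits: 01111 = 15

15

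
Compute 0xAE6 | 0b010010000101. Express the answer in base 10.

0xAE6 = 101011100110
b = 010010000101
 OR → 111011100111 = 3815

3815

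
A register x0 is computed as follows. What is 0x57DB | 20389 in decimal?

0x57DB = 101011111011011
20389 = 100111110100101
 OR → 101111111111111 = 24575

24575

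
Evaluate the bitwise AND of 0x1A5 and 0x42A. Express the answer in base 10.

0x1A5 = 00110100101
0x42A = 10000101010
AND → 00000100000 = 32

32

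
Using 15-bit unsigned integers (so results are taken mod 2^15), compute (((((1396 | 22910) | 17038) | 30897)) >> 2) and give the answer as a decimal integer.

8191

1396 = 000010101110100
22910 = 101100101111110
→ | → 101110101111110 = 23934
17038 = 100001010001110
→ | → 101111111111110 = 24574
30897 = 111100010110001
→ | → 111111111111111 = 32767
→ >> 2 → 001111111111111 = 8191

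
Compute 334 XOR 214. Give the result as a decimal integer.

334 = 101001110
214 = 011010110
XOR → 110011000 = 408

408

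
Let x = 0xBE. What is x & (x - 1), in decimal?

188

x = 10111110 = 190
x - 1 = 10111101
AND   = 10111100 = 188
(x & (x - 1) clears the lowest set bit of x.)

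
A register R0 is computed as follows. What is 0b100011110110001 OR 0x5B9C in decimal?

24509

a = 100011110110001
0x5B9C = 101101110011100
 OR → 101111110111101 = 24509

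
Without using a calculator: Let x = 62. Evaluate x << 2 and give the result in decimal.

248

62 = 00111110
shift left by 2 → 11111000 = 248
(equivalently, 62 × 2^2 = 62 × 4)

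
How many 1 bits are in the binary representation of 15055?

15055 = 11101011001111
Count the 1s: 1 + 1 + 1 + 1 + 1 + 1 + 1 + 1 + 1 + 1 = 10

10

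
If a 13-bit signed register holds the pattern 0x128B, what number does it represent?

-3445

pattern = 1001010001011 (MSB is 1 ⇒ negative)
Invert: 0110101110100, add 1 → 0110101110101 = 3445, so the value is -3445.
(Equivalently: 4747 - 2^13 = 4747 - 8192 = -3445.)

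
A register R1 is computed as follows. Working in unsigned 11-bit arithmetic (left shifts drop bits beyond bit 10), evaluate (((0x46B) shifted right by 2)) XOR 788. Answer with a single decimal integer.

0x46B = 10001101011
→ shifted right by 2 → 00100011010 = 282
788 = 01100010100
→ XOR → 01000001110 = 526

526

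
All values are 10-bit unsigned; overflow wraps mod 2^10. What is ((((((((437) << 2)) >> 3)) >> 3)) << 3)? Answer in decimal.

437 = 0110110101
→ << 2 (mod 2^10) → 1011010100 = 724
→ >> 3 → 0001011010 = 90
→ >> 3 → 0000001011 = 11
→ << 3 (mod 2^10) → 0001011000 = 88

88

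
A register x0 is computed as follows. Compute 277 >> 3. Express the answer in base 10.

34

277 = 100010101
shift right by 3 → 000100010 = 34
(equivalently, floor(277 / 8))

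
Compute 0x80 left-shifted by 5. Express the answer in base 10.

0x80 = 0000010000000
shift left by 5 → 1000000000000 = 4096
(equivalently, 128 × 2^5 = 128 × 32)

4096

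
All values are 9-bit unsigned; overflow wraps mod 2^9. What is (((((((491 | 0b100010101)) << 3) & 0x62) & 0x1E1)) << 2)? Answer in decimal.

491 = 111101011
0b100010101 = 100010101
→ | → 111111111 = 511
→ << 3 (mod 2^9) → 111111000 = 504
0x62 = 001100010
→ & → 001100000 = 96
0x1E1 = 111100001
→ & → 001100000 = 96
→ << 2 (mod 2^9) → 110000000 = 384

384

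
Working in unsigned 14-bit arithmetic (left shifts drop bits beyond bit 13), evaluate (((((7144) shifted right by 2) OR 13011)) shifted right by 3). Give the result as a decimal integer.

1759

7144 = 01101111101000
→ shifted right by 2 → 00011011111010 = 1786
13011 = 11001011010011
→ OR → 11011011111011 = 14075
→ shifted right by 3 → 00011011011111 = 1759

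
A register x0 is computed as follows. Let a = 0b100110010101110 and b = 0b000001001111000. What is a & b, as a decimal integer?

a = 100110010101110
b = 000001001111000
AND → 000000000101000 = 40

40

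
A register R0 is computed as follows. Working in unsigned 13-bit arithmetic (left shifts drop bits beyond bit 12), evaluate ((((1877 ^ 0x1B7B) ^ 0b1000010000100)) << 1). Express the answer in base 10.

6484

1877 = 0011101010101
0x1B7B = 1101101111011
→ ^ → 1110000101110 = 7214
0b1000010000100 = 1000010000100
→ ^ → 0110010101010 = 3242
→ << 1 (mod 2^13) → 1100101010100 = 6484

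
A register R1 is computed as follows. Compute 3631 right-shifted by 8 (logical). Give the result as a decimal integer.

14

3631 = 111000101111
shift right by 8 → 000000001110 = 14
(equivalently, floor(3631 / 256))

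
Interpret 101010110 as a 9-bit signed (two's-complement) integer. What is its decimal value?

-170

pattern = 101010110 (MSB is 1 ⇒ negative)
Invert: 010101001, add 1 → 010101010 = 170, so the value is -170.
(Equivalently: 342 - 2^9 = 342 - 512 = -170.)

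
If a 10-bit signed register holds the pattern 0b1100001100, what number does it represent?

pattern = 1100001100 (MSB is 1 ⇒ negative)
Invert: 0011110011, add 1 → 0011110100 = 244, so the value is -244.
(Equivalently: 780 - 2^10 = 780 - 1024 = -244.)

-244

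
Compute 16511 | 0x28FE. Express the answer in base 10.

26879

16511 = 100000001111111
0x28FE = 010100011111110
 OR → 110100011111111 = 26879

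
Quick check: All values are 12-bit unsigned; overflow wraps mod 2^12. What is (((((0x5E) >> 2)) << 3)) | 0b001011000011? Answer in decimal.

763

0x5E = 000001011110
→ >> 2 → 000000010111 = 23
→ << 3 (mod 2^12) → 000010111000 = 184
0b001011000011 = 001011000011
→ | → 001011111011 = 763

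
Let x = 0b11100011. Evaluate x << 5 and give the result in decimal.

7264

x = 0000011100011
shift left by 5 → 1110001100000 = 7264
(equivalently, 227 × 2^5 = 227 × 32)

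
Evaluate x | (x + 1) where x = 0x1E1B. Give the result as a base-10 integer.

7711

x = 1111000011011 = 7707
x + 1 = 1111000011100
OR    = 1111000011111 = 7711
(x | (x + 1) sets the lowest cleared bit.)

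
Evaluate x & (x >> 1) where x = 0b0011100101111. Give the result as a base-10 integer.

775

x = 11100101111 = 1839
x>>1 = 01110010111
AND  = 01100000111 = 775
(x & (x >> 1) has a 1 wherever x has two consecutive 1 bits.)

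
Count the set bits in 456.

456 = 111001000
Count the 1s: 1 + 1 + 1 + 1 = 4

4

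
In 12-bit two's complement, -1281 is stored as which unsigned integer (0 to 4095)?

2815

1281 in 12 bits: 010100000001
Invert: 101011111110
Add 1:  101011111111 = 2815
(Check: 2^12 - 1281 = 4096 - 1281 = 2815.)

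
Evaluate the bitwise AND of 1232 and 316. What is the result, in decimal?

16

1232 = 10011010000
316 = 00100111100
AND → 00000010000 = 16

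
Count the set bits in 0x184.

3

0x184 = 110000100
Count the 1s: 1 + 1 + 1 = 3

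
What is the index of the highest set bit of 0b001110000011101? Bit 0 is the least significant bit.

12

0b001110000011101 = 1110000011101
The topmost 1 is at position 12 (since 2^12 = 4096 ≤ 7197 < 8192).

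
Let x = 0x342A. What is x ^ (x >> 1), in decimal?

x = 11010000101010 = 13354
x>>1 = 01101000010101
XOR  = 10111000111111 = 11839
(x ^ (x >> 1) gives the standard binary-reflected Gray code of x.)

11839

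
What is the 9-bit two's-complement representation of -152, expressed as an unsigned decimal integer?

360

152 in 9 bits: 010011000
Invert: 101100111
Add 1:  101101000 = 360
(Check: 2^9 - 152 = 512 - 152 = 360.)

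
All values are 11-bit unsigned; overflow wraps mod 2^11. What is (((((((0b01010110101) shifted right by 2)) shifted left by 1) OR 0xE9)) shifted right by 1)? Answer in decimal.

253

0b01010110101 = 01010110101
→ shifted right by 2 → 00010101101 = 173
→ shifted left by 1 (mod 2^11) → 00101011010 = 346
0xE9 = 00011101001
→ OR → 00111111011 = 507
→ shifted right by 1 → 00011111101 = 253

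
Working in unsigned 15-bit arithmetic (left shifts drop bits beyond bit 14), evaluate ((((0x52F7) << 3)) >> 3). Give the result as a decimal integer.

759

0x52F7 = 101001011110111
→ << 3 (mod 2^15) → 001011110111000 = 6072
→ >> 3 → 000001011110111 = 759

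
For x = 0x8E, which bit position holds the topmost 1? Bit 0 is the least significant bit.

0x8E = 10001110
The topmost 1 is at position 7 (since 2^7 = 128 ≤ 142 < 256).

7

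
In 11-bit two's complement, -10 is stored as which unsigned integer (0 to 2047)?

2038

10 in 11 bits: 00000001010
Invert: 11111110101
Add 1:  11111110110 = 2038
(Check: 2^11 - 10 = 2048 - 10 = 2038.)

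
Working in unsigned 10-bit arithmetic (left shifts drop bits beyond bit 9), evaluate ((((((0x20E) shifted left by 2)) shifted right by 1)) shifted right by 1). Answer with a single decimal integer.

14

0x20E = 1000001110
→ shifted left by 2 (mod 2^10) → 0000111000 = 56
→ shifted right by 1 → 0000011100 = 28
→ shifted right by 1 → 0000001110 = 14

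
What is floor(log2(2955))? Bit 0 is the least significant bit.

11

2955 = 101110001011
The topmost 1 is at position 11 (since 2^11 = 2048 ≤ 2955 < 4096).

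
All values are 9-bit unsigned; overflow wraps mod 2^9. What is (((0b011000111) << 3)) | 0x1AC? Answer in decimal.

0b011000111 = 011000111
→ << 3 (mod 2^9) → 000111000 = 56
0x1AC = 110101100
→ | → 110111100 = 444

444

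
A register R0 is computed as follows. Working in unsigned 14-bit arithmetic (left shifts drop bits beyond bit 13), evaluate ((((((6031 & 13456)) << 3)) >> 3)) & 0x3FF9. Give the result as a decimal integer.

6031 = 01011110001111
13456 = 11010010010000
→ & → 01010010000000 = 5248
→ << 3 (mod 2^14) → 10010000000000 = 9216
→ >> 3 → 00010010000000 = 1152
0x3FF9 = 11111111111001
→ & → 00010010000000 = 1152

1152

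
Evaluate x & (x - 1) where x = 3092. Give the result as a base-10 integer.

3088

x = 110000010100 = 3092
x - 1 = 110000010011
AND   = 110000010000 = 3088
(x & (x - 1) clears the lowest set bit of x.)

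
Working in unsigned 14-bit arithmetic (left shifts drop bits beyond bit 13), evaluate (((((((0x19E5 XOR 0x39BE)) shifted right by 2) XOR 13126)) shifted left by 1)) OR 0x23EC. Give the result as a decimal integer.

14316

0x19E5 = 01100111100101
0x39BE = 11100110111110
→ XOR → 10000001011011 = 8283
→ shifted right by 2 → 00100000010110 = 2070
13126 = 11001101000110
→ XOR → 11101101010000 = 15184
→ shifted left by 1 (mod 2^14) → 11011010100000 = 13984
0x23EC = 10001111101100
→ OR → 11011111101100 = 14316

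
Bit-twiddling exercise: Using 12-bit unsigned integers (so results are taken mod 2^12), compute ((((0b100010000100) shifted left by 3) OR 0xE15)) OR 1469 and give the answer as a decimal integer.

4029

0b100010000100 = 100010000100
→ shifted left by 3 (mod 2^12) → 010000100000 = 1056
0xE15 = 111000010101
→ OR → 111000110101 = 3637
1469 = 010110111101
→ OR → 111110111101 = 4029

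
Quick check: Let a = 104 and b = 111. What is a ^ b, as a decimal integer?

7

104 = 1101000
111 = 1101111
XOR → 0000111 = 7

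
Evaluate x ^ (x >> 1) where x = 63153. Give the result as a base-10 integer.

36329

x = 1111011010110001 = 63153
x>>1 = 0111101101011000
XOR  = 1000110111101001 = 36329
(x ^ (x >> 1) gives the standard binary-reflected Gray code of x.)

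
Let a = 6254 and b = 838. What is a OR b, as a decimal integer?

7022

6254 = 1100001101110
838 = 0001101000110
 OR → 1101101101110 = 7022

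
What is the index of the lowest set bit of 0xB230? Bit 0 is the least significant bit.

4

0xB230 = 1011001000110000
Trailing zeros: 4, so the lowest set bit is bit 4 (value 16).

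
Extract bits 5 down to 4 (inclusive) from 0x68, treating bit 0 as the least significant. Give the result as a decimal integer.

2

v = 01101000
Shift right by 4: 0110
Mask low 2 bits: 10 = 2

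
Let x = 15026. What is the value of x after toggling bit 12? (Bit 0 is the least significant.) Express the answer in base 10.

10930

x = 11101010110010
bit 12 is currently 1; toggle it via x ^ (1 << 12) = x ^ 4096
→ 10101010110010 = 10930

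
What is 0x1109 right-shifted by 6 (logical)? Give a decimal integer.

0x1109 = 1000100001001
shift right by 6 → 0000001000100 = 68
(equivalently, floor(4361 / 64))

68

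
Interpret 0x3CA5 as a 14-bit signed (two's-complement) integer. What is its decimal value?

pattern = 11110010100101 (MSB is 1 ⇒ negative)
Invert: 00001101011010, add 1 → 00001101011011 = 859, so the value is -859.
(Equivalently: 15525 - 2^14 = 15525 - 16384 = -859.)

-859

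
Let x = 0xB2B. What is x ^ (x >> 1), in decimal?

x = 101100101011 = 2859
x>>1 = 010110010101
XOR  = 111010111110 = 3774
(x ^ (x >> 1) gives the standard binary-reflected Gray code of x.)

3774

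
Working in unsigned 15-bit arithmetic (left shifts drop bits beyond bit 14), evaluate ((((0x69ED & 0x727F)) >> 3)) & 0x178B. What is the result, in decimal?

0x69ED = 110100111101101
0x727F = 111001001111111
→ & → 110000001101101 = 24685
→ >> 3 → 000110000001101 = 3085
0x178B = 001011110001011
→ & → 000010000001001 = 1033

1033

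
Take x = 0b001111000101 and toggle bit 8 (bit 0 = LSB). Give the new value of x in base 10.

x = 001111000101
bit 8 is currently 1; toggle it via x ^ (1 << 8) = x ^ 256
→ 001011000101 = 709

709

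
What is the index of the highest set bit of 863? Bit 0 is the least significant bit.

9

863 = 1101011111
The topmost 1 is at position 9 (since 2^9 = 512 ≤ 863 < 1024).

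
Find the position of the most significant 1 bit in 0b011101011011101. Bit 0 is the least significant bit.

13

0b011101011011101 = 11101011011101
The topmost 1 is at position 13 (since 2^13 = 8192 ≤ 15069 < 16384).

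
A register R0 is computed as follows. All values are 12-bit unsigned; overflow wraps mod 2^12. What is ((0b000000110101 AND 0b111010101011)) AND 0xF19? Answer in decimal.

1

0b000000110101 = 000000110101
0b111010101011 = 111010101011
→ AND → 000000100001 = 33
0xF19 = 111100011001
→ AND → 000000000001 = 1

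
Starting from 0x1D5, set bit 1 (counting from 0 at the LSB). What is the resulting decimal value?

x = 0111010101
bit 1 is currently 0; set it via x | (1 << 1) = x | 2
→ 0111010111 = 471

471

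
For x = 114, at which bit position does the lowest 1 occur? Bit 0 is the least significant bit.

1

114 = 1110010
Trailing zeros: 1, so the lowest set bit is bit 1 (value 2).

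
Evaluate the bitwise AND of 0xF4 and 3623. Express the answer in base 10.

36

0xF4 = 000011110100
3623 = 111000100111
AND → 000000100100 = 36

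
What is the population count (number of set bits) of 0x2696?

7

0x2696 = 10011010010110
Count the 1s: 1 + 1 + 1 + 1 + 1 + 1 + 1 = 7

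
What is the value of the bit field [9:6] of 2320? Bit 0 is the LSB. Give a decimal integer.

v = 100100010000
Shift right by 6: 100100
Mask low 4 bits: 0100 = 4

4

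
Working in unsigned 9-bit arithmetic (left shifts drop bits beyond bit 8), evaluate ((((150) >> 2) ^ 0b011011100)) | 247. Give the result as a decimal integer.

255

150 = 010010110
→ >> 2 → 000100101 = 37
0b011011100 = 011011100
→ ^ → 011111001 = 249
247 = 011110111
→ | → 011111111 = 255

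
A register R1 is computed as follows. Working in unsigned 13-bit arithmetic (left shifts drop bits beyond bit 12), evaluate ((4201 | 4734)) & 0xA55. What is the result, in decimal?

597

4201 = 1000001101001
4734 = 1001001111110
→ | → 1001001111111 = 4735
0xA55 = 0101001010101
→ & → 0001001010101 = 597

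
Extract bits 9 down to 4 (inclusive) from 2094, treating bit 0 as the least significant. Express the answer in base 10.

2

v = 100000101110
Shift right by 4: 10000010
Mask low 6 bits: 000010 = 2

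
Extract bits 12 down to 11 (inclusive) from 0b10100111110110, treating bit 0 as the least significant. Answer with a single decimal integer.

1

v = 10100111110110
Shift right by 11: 101
Mask low 2 bits: 01 = 1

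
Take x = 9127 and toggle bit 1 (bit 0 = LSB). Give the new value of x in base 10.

x = 10001110100111
bit 1 is currently 1; toggle it via x ^ (1 << 1) = x ^ 2
→ 10001110100101 = 9125

9125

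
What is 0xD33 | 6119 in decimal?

8183

0xD33 = 0110100110011
6119 = 1011111100111
 OR → 1111111110111 = 8183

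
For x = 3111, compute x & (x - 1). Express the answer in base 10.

3110

x = 110000100111 = 3111
x - 1 = 110000100110
AND   = 110000100110 = 3110
(x & (x - 1) clears the lowest set bit of x.)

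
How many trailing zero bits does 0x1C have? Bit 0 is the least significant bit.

2

0x1C = 11100
Trailing zeros: 2, so the lowest set bit is bit 2 (value 4).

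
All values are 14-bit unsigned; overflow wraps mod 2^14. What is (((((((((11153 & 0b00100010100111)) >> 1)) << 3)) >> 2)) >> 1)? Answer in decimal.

11153 = 10101110010001
0b00100010100111 = 00100010100111
→ & → 00100010000001 = 2177
→ >> 1 → 00010001000000 = 1088
→ << 3 (mod 2^14) → 10001000000000 = 8704
→ >> 2 → 00100010000000 = 2176
→ >> 1 → 00010001000000 = 1088

1088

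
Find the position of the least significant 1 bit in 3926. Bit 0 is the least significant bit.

1

3926 = 111101010110
Trailing zeros: 1, so the lowest set bit is bit 1 (value 2).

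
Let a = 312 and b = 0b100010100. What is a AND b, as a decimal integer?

272

312 = 100111000
b = 100010100
AND → 100010000 = 272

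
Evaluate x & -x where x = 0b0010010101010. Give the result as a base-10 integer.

x = 10010101010 = 1194
-x (two's complement) = …01101010110
AND   = 00000000010 = 2
(x & -x isolates the lowest set bit of x.)

2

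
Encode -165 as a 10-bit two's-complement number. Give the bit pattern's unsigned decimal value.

165 in 10 bits: 0010100101
Invert: 1101011010
Add 1:  1101011011 = 859
(Check: 2^10 - 165 = 1024 - 165 = 859.)

859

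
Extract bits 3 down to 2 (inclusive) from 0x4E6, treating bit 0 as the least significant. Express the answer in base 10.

v = 10011100110
Shift right by 2: 100111001
Mask low 2 bits: 01 = 1

1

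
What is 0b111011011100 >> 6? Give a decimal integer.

x = 111011011100
shift right by 6 → 000000111011 = 59
(equivalently, floor(3804 / 64))

59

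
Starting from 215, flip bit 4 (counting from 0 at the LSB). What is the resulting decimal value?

x = 11010111
bit 4 is currently 1; toggle it via x ^ (1 << 4) = x ^ 16
→ 11000111 = 199

199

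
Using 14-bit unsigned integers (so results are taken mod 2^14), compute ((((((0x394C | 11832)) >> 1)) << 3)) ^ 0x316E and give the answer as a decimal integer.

3230

0x394C = 11100101001100
11832 = 10111000111000
→ | → 11111101111100 = 16252
→ >> 1 → 01111110111110 = 8126
→ << 3 (mod 2^14) → 11110111110000 = 15856
0x316E = 11000101101110
→ ^ → 00110010011110 = 3230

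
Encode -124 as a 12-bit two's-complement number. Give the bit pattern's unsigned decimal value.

3972

124 in 12 bits: 000001111100
Invert: 111110000011
Add 1:  111110000100 = 3972
(Check: 2^12 - 124 = 4096 - 124 = 3972.)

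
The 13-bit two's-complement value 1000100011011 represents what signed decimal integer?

pattern = 1000100011011 (MSB is 1 ⇒ negative)
Invert: 0111011100100, add 1 → 0111011100101 = 3813, so the value is -3813.
(Equivalently: 4379 - 2^13 = 4379 - 8192 = -3813.)

-3813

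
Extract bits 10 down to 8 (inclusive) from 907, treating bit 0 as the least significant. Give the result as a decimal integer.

3

v = 001110001011
Shift right by 8: 0011
Mask low 3 bits: 011 = 3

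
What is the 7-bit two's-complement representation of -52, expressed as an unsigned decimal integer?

52 in 7 bits: 0110100
Invert: 1001011
Add 1:  1001100 = 76
(Check: 2^7 - 52 = 128 - 52 = 76.)

76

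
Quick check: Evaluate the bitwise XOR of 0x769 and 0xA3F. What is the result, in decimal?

0x769 = 011101101001
0xA3F = 101000111111
XOR → 110101010110 = 3414

3414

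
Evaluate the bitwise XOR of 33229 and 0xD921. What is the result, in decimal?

22764

33229 = 1000000111001101
0xD921 = 1101100100100001
XOR → 0101100011101100 = 22764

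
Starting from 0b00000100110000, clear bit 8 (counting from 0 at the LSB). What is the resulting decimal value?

48

x = 00000100110000
bit 8 is currently 1; clear it via x & ~(1 << 8) = x & ~256
→ 00000000110000 = 48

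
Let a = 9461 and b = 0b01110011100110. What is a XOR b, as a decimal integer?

14355

9461 = 10010011110101
b = 01110011100110
XOR → 11100000010011 = 14355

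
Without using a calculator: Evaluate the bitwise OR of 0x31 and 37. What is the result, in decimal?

53

0x31 = 110001
37 = 100101
 OR → 110101 = 53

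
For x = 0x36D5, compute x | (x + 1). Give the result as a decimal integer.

14039

x = 11011011010101 = 14037
x + 1 = 11011011010110
OR    = 11011011010111 = 14039
(x | (x + 1) sets the lowest cleared bit.)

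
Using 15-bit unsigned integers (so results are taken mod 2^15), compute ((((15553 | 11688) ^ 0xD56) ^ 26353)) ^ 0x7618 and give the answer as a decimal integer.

8278

15553 = 011110011000001
11688 = 010110110101000
→ | → 011110111101001 = 15849
0xD56 = 000110101010110
→ ^ → 011000010111111 = 12479
26353 = 110011011110001
→ ^ → 101011001001110 = 22094
0x7618 = 111011000011000
→ ^ → 010000001010110 = 8278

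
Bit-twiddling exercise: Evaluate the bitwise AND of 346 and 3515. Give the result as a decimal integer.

346 = 000101011010
3515 = 110110111011
AND → 000100011010 = 282

282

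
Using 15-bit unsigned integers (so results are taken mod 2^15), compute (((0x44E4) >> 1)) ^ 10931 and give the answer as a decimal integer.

2241

0x44E4 = 100010011100100
→ >> 1 → 010001001110010 = 8818
10931 = 010101010110011
→ ^ → 000100011000001 = 2241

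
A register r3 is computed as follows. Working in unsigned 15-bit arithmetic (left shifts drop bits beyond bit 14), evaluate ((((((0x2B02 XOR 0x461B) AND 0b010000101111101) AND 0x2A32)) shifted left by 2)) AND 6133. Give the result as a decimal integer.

64

0x2B02 = 010101100000010
0x461B = 100011000011011
→ XOR → 110110100011001 = 27929
0b010000101111101 = 010000101111101
→ AND → 010000100011001 = 8473
0x2A32 = 010101000110010
→ AND → 010000000010000 = 8208
→ shifted left by 2 (mod 2^15) → 000000001000000 = 64
6133 = 001011111110101
→ AND → 000000001000000 = 64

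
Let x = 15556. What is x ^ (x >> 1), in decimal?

8870

x = 11110011000100 = 15556
x>>1 = 01111001100010
XOR  = 10001010100110 = 8870
(x ^ (x >> 1) gives the standard binary-reflected Gray code of x.)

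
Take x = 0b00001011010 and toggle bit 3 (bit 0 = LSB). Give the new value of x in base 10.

x = 00001011010
bit 3 is currently 1; toggle it via x ^ (1 << 3) = x ^ 8
→ 00001010010 = 82

82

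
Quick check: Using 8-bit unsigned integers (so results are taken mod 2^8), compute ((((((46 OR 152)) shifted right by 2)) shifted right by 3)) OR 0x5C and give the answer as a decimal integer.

93

46 = 00101110
152 = 10011000
→ OR → 10111110 = 190
→ shifted right by 2 → 00101111 = 47
→ shifted right by 3 → 00000101 = 5
0x5C = 01011100
→ OR → 01011101 = 93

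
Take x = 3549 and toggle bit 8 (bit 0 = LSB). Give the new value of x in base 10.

x = 110111011101
bit 8 is currently 1; toggle it via x ^ (1 << 8) = x ^ 256
→ 110011011101 = 3293

3293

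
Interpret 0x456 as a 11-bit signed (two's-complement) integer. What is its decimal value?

pattern = 10001010110 (MSB is 1 ⇒ negative)
Invert: 01110101001, add 1 → 01110101010 = 938, so the value is -938.
(Equivalently: 1110 - 2^11 = 1110 - 2048 = -938.)

-938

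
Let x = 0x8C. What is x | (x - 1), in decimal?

x = 10001100 = 140
x - 1 = 10001011
OR    = 10001111 = 143
(x | (x - 1) sets all bits below the lowest set bit.)

143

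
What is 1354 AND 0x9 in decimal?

1354 = 10101001010
0x9 = 00000001001
AND → 00000001000 = 8

8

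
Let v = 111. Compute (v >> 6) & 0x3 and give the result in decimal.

v = 001101111
Shift right by 6: 001
Mask low 2 bits: 01 = 1

1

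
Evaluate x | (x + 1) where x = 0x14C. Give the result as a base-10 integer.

333

x = 101001100 = 332
x + 1 = 101001101
OR    = 101001101 = 333
(x | (x + 1) sets the lowest cleared bit.)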